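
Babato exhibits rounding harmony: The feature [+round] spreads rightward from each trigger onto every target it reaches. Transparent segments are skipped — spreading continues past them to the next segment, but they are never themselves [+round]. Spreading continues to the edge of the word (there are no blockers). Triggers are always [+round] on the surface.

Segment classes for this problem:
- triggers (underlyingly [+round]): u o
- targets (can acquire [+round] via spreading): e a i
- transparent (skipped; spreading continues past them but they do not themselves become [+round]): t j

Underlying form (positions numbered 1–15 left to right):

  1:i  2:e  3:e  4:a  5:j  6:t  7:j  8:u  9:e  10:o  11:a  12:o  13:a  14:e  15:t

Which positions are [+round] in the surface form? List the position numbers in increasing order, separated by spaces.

From /u/ at 8 rightward: 9 /e/ → [+round]; 10 /o/ is itself a trigger — this domain ends here.
From /o/ at 10 rightward: 11 /a/ → [+round]; 12 /o/ is itself a trigger — this domain ends here.
From /o/ at 12 rightward: 13 /a/ → [+round]; 14 /e/ → [+round]; 15 /t/ transparent; word edge.
Targets with no active source: positions 1 2 3 4 stay [-round].

8 9 10 11 12 13 14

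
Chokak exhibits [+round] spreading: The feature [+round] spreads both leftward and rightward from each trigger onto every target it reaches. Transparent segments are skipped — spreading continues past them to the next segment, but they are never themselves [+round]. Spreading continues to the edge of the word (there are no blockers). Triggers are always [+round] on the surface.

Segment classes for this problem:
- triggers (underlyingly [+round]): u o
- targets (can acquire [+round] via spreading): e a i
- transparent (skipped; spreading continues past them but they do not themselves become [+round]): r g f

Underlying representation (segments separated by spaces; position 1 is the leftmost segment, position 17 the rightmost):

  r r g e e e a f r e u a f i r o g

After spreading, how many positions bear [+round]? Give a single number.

9

From /u/ at 11 rightward: 12 /a/ → [+round]; 13 /f/ transparent; 14 /i/ → [+round]; 15 /r/ transparent; 16 /o/ is itself a trigger — this domain ends here.
From /u/ at 11 leftward: 10 /e/ → [+round]; 9 /r/ transparent; 8 /f/ transparent; 7 /a/ → [+round]; 6 /e/ → [+round]; 5 /e/ → [+round]; 4 /e/ → [+round]; 3 /g/ transparent; 2 /r/ transparent; 1 /r/ transparent; word edge.
From /o/ at 16 rightward: 17 /g/ transparent; word edge.
From /o/ at 16 leftward: 15 /r/ transparent; 14 /i/ → [+round]; 13 /f/ transparent; 12 /a/ → [+round]; 11 /u/ is itself a trigger — this domain ends here.
[+round] positions on the surface: 4 5 6 7 10 11 12 14 16.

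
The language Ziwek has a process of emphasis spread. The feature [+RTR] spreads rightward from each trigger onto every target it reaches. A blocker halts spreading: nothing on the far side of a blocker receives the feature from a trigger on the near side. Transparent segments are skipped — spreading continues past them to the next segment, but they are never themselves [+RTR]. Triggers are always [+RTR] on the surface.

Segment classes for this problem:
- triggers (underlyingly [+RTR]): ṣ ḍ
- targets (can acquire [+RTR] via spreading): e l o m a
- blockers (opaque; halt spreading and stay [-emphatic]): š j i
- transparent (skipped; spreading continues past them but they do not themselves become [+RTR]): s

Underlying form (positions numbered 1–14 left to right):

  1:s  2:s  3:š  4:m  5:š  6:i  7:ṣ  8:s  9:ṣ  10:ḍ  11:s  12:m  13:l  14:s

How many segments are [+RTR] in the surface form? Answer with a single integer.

From /ṣ/ at 7 rightward: 8 /s/ transparent; 9 /ṣ/ is itself a trigger — this domain ends here.
From /ṣ/ at 9 rightward: 10 /ḍ/ is itself a trigger — this domain ends here.
From /ḍ/ at 10 rightward: 11 /s/ transparent; 12 /m/ → [+RTR]; 13 /l/ → [+RTR]; 14 /s/ transparent; word edge.
Target with no active source: position 4 stays [-emphatic].
[+RTR] positions on the surface: 7 9 10 12 13.

5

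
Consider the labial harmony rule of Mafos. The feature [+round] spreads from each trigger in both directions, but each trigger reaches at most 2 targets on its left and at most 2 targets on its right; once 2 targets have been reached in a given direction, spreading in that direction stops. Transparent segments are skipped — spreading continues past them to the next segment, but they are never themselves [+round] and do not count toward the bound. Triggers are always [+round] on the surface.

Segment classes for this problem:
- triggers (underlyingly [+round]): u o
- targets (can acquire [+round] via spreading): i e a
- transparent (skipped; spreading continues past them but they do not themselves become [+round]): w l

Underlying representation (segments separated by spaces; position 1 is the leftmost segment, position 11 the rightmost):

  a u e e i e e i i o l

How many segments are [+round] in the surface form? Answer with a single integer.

7

From /u/ at 2 rightward: 3 /e/ → [+round]; 4 /e/ → [+round]; bound reached.
From /u/ at 2 leftward: 1 /a/ → [+round]; word edge.
From /o/ at 10 rightward: 11 /l/ transparent; word edge.
From /o/ at 10 leftward: 9 /i/ → [+round]; 8 /i/ → [+round]; bound reached.
Targets with no active source: positions 5 6 7 stay [-round].
[+round] positions on the surface: 1 2 3 4 8 9 10.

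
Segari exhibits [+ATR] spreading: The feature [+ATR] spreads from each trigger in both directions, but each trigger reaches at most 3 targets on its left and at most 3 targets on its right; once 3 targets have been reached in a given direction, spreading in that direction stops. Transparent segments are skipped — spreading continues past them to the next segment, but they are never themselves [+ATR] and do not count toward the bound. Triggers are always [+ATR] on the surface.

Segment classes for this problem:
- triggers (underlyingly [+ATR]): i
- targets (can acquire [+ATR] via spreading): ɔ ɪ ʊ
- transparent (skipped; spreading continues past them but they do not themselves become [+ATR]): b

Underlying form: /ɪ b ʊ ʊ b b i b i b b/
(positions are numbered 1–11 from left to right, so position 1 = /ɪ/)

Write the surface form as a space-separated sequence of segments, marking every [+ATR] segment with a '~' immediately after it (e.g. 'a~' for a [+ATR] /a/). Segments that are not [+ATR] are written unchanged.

ɪ~ b ʊ~ ʊ~ b b i~ b i~ b b

From /i/ at 7 rightward: 8 /b/ transparent; 9 /i/ is itself a trigger — this domain ends here.
From /i/ at 7 leftward: 6 /b/ transparent; 5 /b/ transparent; 4 /ʊ/ → [+ATR]; 3 /ʊ/ → [+ATR]; 2 /b/ transparent; 1 /ɪ/ → [+ATR]; bound reached.
From /i/ at 9 rightward: 10 /b/ transparent; 11 /b/ transparent; word edge.
From /i/ at 9 leftward: 8 /b/ transparent; 7 /i/ is itself a trigger — this domain ends here.
[+ATR] positions on the surface: 1 3 4 7 9.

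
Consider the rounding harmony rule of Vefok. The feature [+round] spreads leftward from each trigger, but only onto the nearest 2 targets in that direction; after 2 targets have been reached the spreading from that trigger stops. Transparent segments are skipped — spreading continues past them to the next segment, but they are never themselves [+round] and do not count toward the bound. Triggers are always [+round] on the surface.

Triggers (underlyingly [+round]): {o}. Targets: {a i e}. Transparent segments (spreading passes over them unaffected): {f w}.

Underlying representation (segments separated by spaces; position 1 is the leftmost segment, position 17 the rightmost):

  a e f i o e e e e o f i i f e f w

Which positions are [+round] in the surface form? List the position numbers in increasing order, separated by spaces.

From /o/ at 5 leftward: 4 /i/ → [+round]; 3 /f/ transparent; 2 /e/ → [+round]; bound reached.
From /o/ at 10 leftward: 9 /e/ → [+round]; 8 /e/ → [+round]; bound reached.
Targets with no active source: positions 1 6 7 12 13 15 stay [-round].

2 4 5 8 9 10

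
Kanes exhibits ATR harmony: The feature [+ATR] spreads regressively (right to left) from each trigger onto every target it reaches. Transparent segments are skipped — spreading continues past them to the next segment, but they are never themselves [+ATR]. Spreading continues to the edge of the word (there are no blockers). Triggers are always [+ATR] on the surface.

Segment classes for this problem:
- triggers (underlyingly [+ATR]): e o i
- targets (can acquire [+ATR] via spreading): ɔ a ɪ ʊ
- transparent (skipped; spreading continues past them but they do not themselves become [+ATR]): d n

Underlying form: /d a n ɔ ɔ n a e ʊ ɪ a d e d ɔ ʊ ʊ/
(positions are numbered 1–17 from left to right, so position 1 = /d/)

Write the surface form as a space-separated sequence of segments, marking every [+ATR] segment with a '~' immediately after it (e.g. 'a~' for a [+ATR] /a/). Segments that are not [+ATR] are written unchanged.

d a~ n ɔ~ ɔ~ n a~ e~ ʊ~ ɪ~ a~ d e~ d ɔ ʊ ʊ

From /e/ at 8 leftward: 7 /a/ → [+ATR]; 6 /n/ transparent; 5 /ɔ/ → [+ATR]; 4 /ɔ/ → [+ATR]; 3 /n/ transparent; 2 /a/ → [+ATR]; 1 /d/ transparent; word edge.
From /e/ at 13 leftward: 12 /d/ transparent; 11 /a/ → [+ATR]; 10 /ɪ/ → [+ATR]; 9 /ʊ/ → [+ATR]; 8 /e/ is itself a trigger — this domain ends here.
Targets with no active source: positions 15 16 17 stay [-ATR].
[+ATR] positions on the surface: 2 4 5 7 8 9 10 11 13.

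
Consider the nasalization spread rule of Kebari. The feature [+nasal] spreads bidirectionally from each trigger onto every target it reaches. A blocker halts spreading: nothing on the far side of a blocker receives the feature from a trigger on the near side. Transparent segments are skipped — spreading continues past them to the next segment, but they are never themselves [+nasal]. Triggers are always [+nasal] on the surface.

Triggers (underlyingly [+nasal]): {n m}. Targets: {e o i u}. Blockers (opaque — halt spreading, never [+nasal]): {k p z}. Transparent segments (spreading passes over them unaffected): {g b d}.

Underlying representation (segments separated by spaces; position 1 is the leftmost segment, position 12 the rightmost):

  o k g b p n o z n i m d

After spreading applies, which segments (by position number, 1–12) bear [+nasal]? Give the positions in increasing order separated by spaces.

6 7 9 10 11

From /n/ at 6 rightward: 7 /o/ → [+nasal]; 8 /z/ blocks.
From /n/ at 6 leftward: 5 /p/ blocks.
From /n/ at 9 rightward: 10 /i/ → [+nasal]; 11 /m/ is itself a trigger — this domain ends here.
From /n/ at 9 leftward: 8 /z/ blocks.
From /m/ at 11 rightward: 12 /d/ transparent; word edge.
From /m/ at 11 leftward: 10 /i/ → [+nasal]; 9 /n/ is itself a trigger — this domain ends here.
Target with no active source: position 1 stays [-nasal].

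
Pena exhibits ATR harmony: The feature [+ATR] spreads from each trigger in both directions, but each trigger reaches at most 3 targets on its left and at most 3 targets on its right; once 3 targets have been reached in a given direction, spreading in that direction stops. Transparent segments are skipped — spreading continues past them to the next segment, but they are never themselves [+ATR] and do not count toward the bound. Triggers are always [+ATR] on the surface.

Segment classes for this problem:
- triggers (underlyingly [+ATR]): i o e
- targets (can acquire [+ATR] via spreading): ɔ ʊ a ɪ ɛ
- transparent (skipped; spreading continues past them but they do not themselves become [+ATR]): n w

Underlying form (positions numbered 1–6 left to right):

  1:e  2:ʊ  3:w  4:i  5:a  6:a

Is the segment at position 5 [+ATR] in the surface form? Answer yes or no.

yes

From /e/ at 1 rightward: 2 /ʊ/ → [+ATR]; 3 /w/ transparent; 4 /i/ is itself a trigger — this domain ends here.
From /e/ at 1 leftward: word edge.
From /i/ at 4 rightward: 5 /a/ → [+ATR]; 6 /a/ → [+ATR]; word edge.
From /i/ at 4 leftward: 3 /w/ transparent; 2 /ʊ/ → [+ATR]; 1 /e/ is itself a trigger — this domain ends here.
[+ATR] positions on the surface: 1 2 4 5 6.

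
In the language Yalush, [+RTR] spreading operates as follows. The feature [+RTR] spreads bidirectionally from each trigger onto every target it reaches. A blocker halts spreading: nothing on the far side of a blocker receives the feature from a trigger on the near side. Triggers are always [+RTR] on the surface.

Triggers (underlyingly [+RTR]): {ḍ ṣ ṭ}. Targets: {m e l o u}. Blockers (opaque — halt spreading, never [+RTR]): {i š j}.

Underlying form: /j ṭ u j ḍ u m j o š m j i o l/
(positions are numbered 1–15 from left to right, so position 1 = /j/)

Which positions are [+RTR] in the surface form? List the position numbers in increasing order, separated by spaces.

From /ṭ/ at 2 rightward: 3 /u/ → [+RTR]; 4 /j/ blocks.
From /ṭ/ at 2 leftward: 1 /j/ blocks.
From /ḍ/ at 5 rightward: 6 /u/ → [+RTR]; 7 /m/ → [+RTR]; 8 /j/ blocks.
From /ḍ/ at 5 leftward: 4 /j/ blocks.
Targets with no active source: positions 9 11 14 15 stay [-emphatic].

2 3 5 6 7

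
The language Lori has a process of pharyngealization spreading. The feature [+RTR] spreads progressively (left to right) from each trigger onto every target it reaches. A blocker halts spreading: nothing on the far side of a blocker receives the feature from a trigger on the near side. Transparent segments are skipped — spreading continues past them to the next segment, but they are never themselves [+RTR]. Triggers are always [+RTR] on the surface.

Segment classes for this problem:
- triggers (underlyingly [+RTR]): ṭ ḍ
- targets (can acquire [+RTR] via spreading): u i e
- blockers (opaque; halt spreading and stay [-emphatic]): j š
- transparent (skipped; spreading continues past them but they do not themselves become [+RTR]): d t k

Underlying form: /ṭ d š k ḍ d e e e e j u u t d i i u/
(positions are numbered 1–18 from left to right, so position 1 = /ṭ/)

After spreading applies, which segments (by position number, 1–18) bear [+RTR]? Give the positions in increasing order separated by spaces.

1 5 7 8 9 10

From /ṭ/ at 1 rightward: 2 /d/ transparent; 3 /š/ blocks.
From /ḍ/ at 5 rightward: 6 /d/ transparent; 7 /e/ → [+RTR]; 8 /e/ → [+RTR]; 9 /e/ → [+RTR]; 10 /e/ → [+RTR]; 11 /j/ blocks.
Targets with no active source: positions 12 13 16 17 18 stay [-emphatic].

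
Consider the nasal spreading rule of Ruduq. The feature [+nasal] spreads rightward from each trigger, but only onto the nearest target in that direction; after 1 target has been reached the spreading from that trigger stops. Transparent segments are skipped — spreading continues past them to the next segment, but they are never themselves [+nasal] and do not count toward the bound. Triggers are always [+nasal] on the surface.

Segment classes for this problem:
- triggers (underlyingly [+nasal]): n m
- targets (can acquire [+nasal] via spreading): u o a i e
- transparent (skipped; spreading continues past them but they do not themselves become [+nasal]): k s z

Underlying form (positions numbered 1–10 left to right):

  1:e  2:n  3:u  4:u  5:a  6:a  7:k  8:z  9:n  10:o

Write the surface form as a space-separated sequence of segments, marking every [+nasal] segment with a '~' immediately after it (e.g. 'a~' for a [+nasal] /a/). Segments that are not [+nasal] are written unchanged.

e n~ u~ u a a k z n~ o~

From /n/ at 2 rightward: 3 /u/ → [+nasal]; bound reached.
From /n/ at 9 rightward: 10 /o/ → [+nasal]; bound reached.
Targets with no active source: positions 1 4 5 6 stay [-nasal].
[+nasal] positions on the surface: 2 3 9 10.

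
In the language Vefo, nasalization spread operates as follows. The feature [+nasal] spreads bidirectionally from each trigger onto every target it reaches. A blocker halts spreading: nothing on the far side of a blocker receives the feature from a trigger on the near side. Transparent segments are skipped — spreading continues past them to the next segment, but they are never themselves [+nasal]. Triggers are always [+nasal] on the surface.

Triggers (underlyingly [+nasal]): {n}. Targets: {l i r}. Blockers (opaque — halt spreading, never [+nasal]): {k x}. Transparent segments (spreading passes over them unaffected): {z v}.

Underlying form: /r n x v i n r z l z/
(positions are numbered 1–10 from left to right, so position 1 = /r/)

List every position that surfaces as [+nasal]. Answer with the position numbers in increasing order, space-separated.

From /n/ at 2 rightward: 3 /x/ blocks.
From /n/ at 2 leftward: 1 /r/ → [+nasal]; word edge.
From /n/ at 6 rightward: 7 /r/ → [+nasal]; 8 /z/ transparent; 9 /l/ → [+nasal]; 10 /z/ transparent; word edge.
From /n/ at 6 leftward: 5 /i/ → [+nasal]; 4 /v/ transparent; 3 /x/ blocks.

1 2 5 6 7 9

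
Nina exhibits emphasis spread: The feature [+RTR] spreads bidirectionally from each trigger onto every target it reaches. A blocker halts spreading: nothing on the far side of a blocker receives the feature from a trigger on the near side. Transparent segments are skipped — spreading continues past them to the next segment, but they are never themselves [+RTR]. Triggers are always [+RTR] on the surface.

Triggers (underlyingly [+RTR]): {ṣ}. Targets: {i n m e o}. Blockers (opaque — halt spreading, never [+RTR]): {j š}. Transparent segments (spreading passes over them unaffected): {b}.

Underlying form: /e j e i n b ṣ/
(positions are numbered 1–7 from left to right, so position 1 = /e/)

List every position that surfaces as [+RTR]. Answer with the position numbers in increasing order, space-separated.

From /ṣ/ at 7 rightward: word edge.
From /ṣ/ at 7 leftward: 6 /b/ transparent; 5 /n/ → [+RTR]; 4 /i/ → [+RTR]; 3 /e/ → [+RTR]; 2 /j/ blocks.
Target with no active source: position 1 stays [-emphatic].

3 4 5 7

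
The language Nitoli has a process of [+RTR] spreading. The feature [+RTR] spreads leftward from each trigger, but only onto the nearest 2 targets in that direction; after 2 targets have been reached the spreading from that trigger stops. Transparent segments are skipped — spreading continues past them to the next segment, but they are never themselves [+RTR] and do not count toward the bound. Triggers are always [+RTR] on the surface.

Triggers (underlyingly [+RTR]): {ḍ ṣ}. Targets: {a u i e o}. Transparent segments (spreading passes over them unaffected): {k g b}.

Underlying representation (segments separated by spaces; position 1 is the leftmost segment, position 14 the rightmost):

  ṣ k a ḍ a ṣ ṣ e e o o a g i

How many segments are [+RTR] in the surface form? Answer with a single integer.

6

From /ṣ/ at 1 leftward: word edge.
From /ḍ/ at 4 leftward: 3 /a/ → [+RTR]; 2 /k/ transparent; 1 /ṣ/ is itself a trigger — this domain ends here.
From /ṣ/ at 6 leftward: 5 /a/ → [+RTR]; 4 /ḍ/ is itself a trigger — this domain ends here.
From /ṣ/ at 7 leftward: 6 /ṣ/ is itself a trigger — this domain ends here.
Targets with no active source: positions 8 9 10 11 12 14 stay [-emphatic].
[+RTR] positions on the surface: 1 3 4 5 6 7.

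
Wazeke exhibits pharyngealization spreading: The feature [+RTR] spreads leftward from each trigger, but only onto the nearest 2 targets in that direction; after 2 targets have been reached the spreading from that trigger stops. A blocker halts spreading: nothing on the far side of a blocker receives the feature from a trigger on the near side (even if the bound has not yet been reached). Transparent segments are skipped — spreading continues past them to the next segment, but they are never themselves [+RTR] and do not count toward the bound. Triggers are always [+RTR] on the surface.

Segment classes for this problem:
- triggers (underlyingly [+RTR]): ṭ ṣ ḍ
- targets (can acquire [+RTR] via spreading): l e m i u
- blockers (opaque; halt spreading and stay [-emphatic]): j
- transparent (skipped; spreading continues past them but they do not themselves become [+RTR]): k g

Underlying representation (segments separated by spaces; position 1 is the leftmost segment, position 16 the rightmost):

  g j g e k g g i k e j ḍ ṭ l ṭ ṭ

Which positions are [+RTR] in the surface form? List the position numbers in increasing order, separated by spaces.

From /ḍ/ at 12 leftward: 11 /j/ blocks.
From /ṭ/ at 13 leftward: 12 /ḍ/ is itself a trigger — this domain ends here.
From /ṭ/ at 15 leftward: 14 /l/ → [+RTR]; 13 /ṭ/ is itself a trigger — this domain ends here.
From /ṭ/ at 16 leftward: 15 /ṭ/ is itself a trigger — this domain ends here.
Targets with no active source: positions 4 8 10 stay [-emphatic].

12 13 14 15 16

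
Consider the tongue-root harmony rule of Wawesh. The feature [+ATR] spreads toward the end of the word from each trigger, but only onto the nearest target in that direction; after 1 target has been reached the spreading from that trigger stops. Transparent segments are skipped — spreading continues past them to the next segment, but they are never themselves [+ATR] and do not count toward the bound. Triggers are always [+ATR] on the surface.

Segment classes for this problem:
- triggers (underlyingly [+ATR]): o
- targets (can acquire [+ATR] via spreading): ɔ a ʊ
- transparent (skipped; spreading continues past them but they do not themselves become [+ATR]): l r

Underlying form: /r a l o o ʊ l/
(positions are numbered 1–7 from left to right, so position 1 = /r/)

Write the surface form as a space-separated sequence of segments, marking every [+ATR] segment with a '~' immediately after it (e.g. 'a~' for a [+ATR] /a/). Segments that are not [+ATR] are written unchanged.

r a l o~ o~ ʊ~ l

From /o/ at 4 rightward: 5 /o/ is itself a trigger — this domain ends here.
From /o/ at 5 rightward: 6 /ʊ/ → [+ATR]; bound reached.
Target with no active source: position 2 stays [-ATR].
[+ATR] positions on the surface: 4 5 6.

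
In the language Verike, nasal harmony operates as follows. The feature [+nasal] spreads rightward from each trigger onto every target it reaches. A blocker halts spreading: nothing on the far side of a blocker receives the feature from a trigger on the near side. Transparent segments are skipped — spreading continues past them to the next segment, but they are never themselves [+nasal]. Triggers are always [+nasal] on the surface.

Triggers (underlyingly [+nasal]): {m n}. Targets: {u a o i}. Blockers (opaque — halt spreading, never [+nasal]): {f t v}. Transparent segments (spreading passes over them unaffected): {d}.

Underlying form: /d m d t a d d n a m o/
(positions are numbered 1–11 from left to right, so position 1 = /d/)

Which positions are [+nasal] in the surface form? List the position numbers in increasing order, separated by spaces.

From /m/ at 2 rightward: 3 /d/ transparent; 4 /t/ blocks.
From /n/ at 8 rightward: 9 /a/ → [+nasal]; 10 /m/ is itself a trigger — this domain ends here.
From /m/ at 10 rightward: 11 /o/ → [+nasal]; word edge.
Target with no active source: position 5 stays [-nasal].

2 8 9 10 11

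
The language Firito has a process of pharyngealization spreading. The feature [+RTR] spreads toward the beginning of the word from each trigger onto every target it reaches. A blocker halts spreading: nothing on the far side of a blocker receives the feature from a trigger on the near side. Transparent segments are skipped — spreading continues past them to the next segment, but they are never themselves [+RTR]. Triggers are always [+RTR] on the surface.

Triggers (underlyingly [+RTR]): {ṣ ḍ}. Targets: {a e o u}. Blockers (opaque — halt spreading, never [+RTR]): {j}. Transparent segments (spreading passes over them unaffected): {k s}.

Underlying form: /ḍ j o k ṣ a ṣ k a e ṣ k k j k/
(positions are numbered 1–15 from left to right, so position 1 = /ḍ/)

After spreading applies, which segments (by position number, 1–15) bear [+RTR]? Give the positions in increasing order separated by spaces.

From /ḍ/ at 1 leftward: word edge.
From /ṣ/ at 5 leftward: 4 /k/ transparent; 3 /o/ → [+RTR]; 2 /j/ blocks.
From /ṣ/ at 7 leftward: 6 /a/ → [+RTR]; 5 /ṣ/ is itself a trigger — this domain ends here.
From /ṣ/ at 11 leftward: 10 /e/ → [+RTR]; 9 /a/ → [+RTR]; 8 /k/ transparent; 7 /ṣ/ is itself a trigger — this domain ends here.

1 3 5 6 7 9 10 11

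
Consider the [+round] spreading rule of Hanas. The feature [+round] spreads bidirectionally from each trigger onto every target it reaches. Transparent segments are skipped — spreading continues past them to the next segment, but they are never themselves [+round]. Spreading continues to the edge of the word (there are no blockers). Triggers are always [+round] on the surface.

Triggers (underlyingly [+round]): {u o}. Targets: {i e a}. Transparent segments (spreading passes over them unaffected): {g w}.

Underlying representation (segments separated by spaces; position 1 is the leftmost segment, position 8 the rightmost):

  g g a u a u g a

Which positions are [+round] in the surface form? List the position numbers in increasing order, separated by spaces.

From /u/ at 4 rightward: 5 /a/ → [+round]; 6 /u/ is itself a trigger — this domain ends here.
From /u/ at 4 leftward: 3 /a/ → [+round]; 2 /g/ transparent; 1 /g/ transparent; word edge.
From /u/ at 6 rightward: 7 /g/ transparent; 8 /a/ → [+round]; word edge.
From /u/ at 6 leftward: 5 /a/ → [+round]; 4 /u/ is itself a trigger — this domain ends here.

3 4 5 6 8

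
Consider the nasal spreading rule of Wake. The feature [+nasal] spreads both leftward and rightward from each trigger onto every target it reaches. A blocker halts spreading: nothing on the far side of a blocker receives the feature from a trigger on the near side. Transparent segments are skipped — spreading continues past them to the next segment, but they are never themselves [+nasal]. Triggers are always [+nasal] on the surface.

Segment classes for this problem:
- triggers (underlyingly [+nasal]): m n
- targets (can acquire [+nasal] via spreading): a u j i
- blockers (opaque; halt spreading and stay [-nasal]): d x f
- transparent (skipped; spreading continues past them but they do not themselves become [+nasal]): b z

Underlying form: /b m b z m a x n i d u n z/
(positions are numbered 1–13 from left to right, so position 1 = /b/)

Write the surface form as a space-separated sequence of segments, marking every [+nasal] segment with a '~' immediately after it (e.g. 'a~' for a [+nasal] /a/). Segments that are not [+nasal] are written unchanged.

From /m/ at 2 rightward: 3 /b/ transparent; 4 /z/ transparent; 5 /m/ is itself a trigger — this domain ends here.
From /m/ at 2 leftward: 1 /b/ transparent; word edge.
From /m/ at 5 rightward: 6 /a/ → [+nasal]; 7 /x/ blocks.
From /m/ at 5 leftward: 4 /z/ transparent; 3 /b/ transparent; 2 /m/ is itself a trigger — this domain ends here.
From /n/ at 8 rightward: 9 /i/ → [+nasal]; 10 /d/ blocks.
From /n/ at 8 leftward: 7 /x/ blocks.
From /n/ at 12 rightward: 13 /z/ transparent; word edge.
From /n/ at 12 leftward: 11 /u/ → [+nasal]; 10 /d/ blocks.
[+nasal] positions on the surface: 2 5 6 8 9 11 12.

b m~ b z m~ a~ x n~ i~ d u~ n~ z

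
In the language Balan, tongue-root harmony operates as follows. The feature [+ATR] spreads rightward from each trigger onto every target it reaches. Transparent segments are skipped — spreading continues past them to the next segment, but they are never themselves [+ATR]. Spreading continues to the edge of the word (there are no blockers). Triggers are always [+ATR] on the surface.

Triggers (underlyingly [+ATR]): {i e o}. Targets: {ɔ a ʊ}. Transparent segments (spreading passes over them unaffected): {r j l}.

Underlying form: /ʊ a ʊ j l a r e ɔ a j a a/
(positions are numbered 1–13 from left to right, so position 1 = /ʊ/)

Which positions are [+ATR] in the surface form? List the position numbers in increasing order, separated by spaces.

8 9 10 12 13

From /e/ at 8 rightward: 9 /ɔ/ → [+ATR]; 10 /a/ → [+ATR]; 11 /j/ transparent; 12 /a/ → [+ATR]; 13 /a/ → [+ATR]; word edge.
Targets with no active source: positions 1 2 3 6 stay [-ATR].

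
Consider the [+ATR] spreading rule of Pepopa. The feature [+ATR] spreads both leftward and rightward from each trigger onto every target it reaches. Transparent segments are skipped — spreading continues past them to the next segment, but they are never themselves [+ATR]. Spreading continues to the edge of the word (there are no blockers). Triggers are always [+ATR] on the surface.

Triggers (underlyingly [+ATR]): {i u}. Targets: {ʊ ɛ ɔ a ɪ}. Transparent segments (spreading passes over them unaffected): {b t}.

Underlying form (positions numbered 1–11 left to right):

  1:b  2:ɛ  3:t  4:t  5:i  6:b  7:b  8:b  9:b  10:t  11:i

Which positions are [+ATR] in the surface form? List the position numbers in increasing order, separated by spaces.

From /i/ at 5 rightward: 6 /b/ transparent; 7 /b/ transparent; 8 /b/ transparent; 9 /b/ transparent; 10 /t/ transparent; 11 /i/ is itself a trigger — this domain ends here.
From /i/ at 5 leftward: 4 /t/ transparent; 3 /t/ transparent; 2 /ɛ/ → [+ATR]; 1 /b/ transparent; word edge.
From /i/ at 11 rightward: word edge.
From /i/ at 11 leftward: 10 /t/ transparent; 9 /b/ transparent; 8 /b/ transparent; 7 /b/ transparent; 6 /b/ transparent; 5 /i/ is itself a trigger — this domain ends here.

2 5 11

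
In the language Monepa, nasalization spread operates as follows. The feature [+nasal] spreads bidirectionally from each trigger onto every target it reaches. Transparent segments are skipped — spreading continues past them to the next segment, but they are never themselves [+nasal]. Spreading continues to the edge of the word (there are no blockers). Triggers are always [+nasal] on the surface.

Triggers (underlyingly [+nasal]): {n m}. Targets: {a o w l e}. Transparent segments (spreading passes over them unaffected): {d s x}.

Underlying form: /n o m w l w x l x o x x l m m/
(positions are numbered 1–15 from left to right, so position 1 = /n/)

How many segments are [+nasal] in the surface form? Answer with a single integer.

From /n/ at 1 rightward: 2 /o/ → [+nasal]; 3 /m/ is itself a trigger — this domain ends here.
From /n/ at 1 leftward: word edge.
From /m/ at 3 rightward: 4 /w/ → [+nasal]; 5 /l/ → [+nasal]; 6 /w/ → [+nasal]; 7 /x/ transparent; 8 /l/ → [+nasal]; 9 /x/ transparent; 10 /o/ → [+nasal]; 11 /x/ transparent; 12 /x/ transparent; 13 /l/ → [+nasal]; 14 /m/ is itself a trigger — this domain ends here.
From /m/ at 3 leftward: 2 /o/ → [+nasal]; 1 /n/ is itself a trigger — this domain ends here.
From /m/ at 14 rightward: 15 /m/ is itself a trigger — this domain ends here.
From /m/ at 14 leftward: 13 /l/ → [+nasal]; 12 /x/ transparent; 11 /x/ transparent; 10 /o/ → [+nasal]; 9 /x/ transparent; 8 /l/ → [+nasal]; 7 /x/ transparent; 6 /w/ → [+nasal]; 5 /l/ → [+nasal]; 4 /w/ → [+nasal]; 3 /m/ is itself a trigger — this domain ends here.
From /m/ at 15 rightward: word edge.
From /m/ at 15 leftward: 14 /m/ is itself a trigger — this domain ends here.
[+nasal] positions on the surface: 1 2 3 4 5 6 8 10 13 14 15.

11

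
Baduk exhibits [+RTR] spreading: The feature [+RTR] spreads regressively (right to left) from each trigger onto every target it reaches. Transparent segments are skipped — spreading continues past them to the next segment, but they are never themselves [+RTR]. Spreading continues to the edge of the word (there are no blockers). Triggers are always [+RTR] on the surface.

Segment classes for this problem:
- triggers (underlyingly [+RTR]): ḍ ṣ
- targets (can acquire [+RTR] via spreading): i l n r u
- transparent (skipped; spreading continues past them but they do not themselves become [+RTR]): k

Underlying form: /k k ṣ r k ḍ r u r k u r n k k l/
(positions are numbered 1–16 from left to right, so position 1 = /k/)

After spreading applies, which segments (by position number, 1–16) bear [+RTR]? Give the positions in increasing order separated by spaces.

From /ṣ/ at 3 leftward: 2 /k/ transparent; 1 /k/ transparent; word edge.
From /ḍ/ at 6 leftward: 5 /k/ transparent; 4 /r/ → [+RTR]; 3 /ṣ/ is itself a trigger — this domain ends here.
Targets with no active source: positions 7 8 9 11 12 13 16 stay [-emphatic].

3 4 6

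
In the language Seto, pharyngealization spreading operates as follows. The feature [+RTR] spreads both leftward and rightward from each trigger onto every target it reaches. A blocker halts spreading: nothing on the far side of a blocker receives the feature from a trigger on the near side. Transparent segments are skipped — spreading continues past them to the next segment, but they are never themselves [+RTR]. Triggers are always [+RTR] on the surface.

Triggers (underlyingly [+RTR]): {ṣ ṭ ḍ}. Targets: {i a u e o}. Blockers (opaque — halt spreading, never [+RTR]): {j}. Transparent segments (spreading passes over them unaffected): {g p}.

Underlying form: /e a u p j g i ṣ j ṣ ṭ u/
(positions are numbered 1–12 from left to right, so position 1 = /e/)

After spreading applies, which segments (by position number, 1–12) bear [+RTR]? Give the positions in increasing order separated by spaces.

7 8 10 11 12

From /ṣ/ at 8 rightward: 9 /j/ blocks.
From /ṣ/ at 8 leftward: 7 /i/ → [+RTR]; 6 /g/ transparent; 5 /j/ blocks.
From /ṣ/ at 10 rightward: 11 /ṭ/ is itself a trigger — this domain ends here.
From /ṣ/ at 10 leftward: 9 /j/ blocks.
From /ṭ/ at 11 rightward: 12 /u/ → [+RTR]; word edge.
From /ṭ/ at 11 leftward: 10 /ṣ/ is itself a trigger — this domain ends here.
Targets with no active source: positions 1 2 3 stay [-emphatic].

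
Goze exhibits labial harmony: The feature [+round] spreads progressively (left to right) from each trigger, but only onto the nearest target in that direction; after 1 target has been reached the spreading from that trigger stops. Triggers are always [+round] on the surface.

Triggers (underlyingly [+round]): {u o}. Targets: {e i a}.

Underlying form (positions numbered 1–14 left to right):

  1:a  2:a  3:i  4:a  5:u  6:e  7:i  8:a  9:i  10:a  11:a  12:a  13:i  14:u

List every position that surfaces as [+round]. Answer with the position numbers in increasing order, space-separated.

5 6 14

From /u/ at 5 rightward: 6 /e/ → [+round]; bound reached.
From /u/ at 14 rightward: word edge.
Targets with no active source: positions 1 2 3 4 7 8 9 10 11 12 13 stay [-round].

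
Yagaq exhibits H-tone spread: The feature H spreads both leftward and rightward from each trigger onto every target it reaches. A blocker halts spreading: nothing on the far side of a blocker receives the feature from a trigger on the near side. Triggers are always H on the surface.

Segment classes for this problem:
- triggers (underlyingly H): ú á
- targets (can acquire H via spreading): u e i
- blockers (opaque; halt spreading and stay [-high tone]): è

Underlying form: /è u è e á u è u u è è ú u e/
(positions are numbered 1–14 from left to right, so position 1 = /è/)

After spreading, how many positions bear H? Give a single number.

From /á/ at 5 rightward: 6 /u/ → H; 7 /è/ blocks.
From /á/ at 5 leftward: 4 /e/ → H; 3 /è/ blocks.
From /ú/ at 12 rightward: 13 /u/ → H; 14 /e/ → H; word edge.
From /ú/ at 12 leftward: 11 /è/ blocks.
Targets with no active source: positions 2 8 9 stay [-high tone].
H positions on the surface: 4 5 6 12 13 14.

6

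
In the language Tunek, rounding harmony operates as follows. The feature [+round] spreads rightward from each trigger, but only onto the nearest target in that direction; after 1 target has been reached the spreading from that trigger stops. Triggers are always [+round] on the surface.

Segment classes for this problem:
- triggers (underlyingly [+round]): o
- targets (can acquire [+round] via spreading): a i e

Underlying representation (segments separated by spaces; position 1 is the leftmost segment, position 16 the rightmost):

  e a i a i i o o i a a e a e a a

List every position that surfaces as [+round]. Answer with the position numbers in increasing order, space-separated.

From /o/ at 7 rightward: 8 /o/ is itself a trigger — this domain ends here.
From /o/ at 8 rightward: 9 /i/ → [+round]; bound reached.
Targets with no active source: positions 1 2 3 4 5 6 10 11 12 13 14 15 16 stay [-round].

7 8 9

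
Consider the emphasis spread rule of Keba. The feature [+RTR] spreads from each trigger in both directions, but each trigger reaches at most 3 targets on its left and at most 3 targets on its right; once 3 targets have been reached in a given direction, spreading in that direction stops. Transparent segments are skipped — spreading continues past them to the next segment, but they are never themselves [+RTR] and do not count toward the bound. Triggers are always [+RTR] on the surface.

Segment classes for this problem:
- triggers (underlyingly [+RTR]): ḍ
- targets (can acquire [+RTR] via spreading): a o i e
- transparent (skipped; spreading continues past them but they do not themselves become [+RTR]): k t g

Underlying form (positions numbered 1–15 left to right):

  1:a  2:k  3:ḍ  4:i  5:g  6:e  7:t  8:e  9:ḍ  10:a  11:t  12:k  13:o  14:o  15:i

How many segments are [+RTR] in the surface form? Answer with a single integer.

From /ḍ/ at 3 rightward: 4 /i/ → [+RTR]; 5 /g/ transparent; 6 /e/ → [+RTR]; 7 /t/ transparent; 8 /e/ → [+RTR]; bound reached.
From /ḍ/ at 3 leftward: 2 /k/ transparent; 1 /a/ → [+RTR]; word edge.
From /ḍ/ at 9 rightward: 10 /a/ → [+RTR]; 11 /t/ transparent; 12 /k/ transparent; 13 /o/ → [+RTR]; 14 /o/ → [+RTR]; bound reached.
From /ḍ/ at 9 leftward: 8 /e/ → [+RTR]; 7 /t/ transparent; 6 /e/ → [+RTR]; 5 /g/ transparent; 4 /i/ → [+RTR]; bound reached.
Target with no active source: position 15 stays [-emphatic].
[+RTR] positions on the surface: 1 3 4 6 8 9 10 13 14.

9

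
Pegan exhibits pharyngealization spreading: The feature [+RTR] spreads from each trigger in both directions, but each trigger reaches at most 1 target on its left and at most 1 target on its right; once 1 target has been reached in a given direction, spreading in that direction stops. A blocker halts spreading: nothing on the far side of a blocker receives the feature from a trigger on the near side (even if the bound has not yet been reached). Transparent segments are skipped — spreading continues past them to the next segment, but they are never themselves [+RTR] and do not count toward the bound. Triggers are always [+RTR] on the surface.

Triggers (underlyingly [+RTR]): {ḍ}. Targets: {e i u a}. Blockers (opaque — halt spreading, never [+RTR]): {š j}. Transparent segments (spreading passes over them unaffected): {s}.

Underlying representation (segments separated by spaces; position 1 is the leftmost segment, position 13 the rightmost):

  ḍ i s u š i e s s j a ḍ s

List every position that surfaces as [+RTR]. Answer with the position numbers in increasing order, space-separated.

From /ḍ/ at 1 rightward: 2 /i/ → [+RTR]; bound reached.
From /ḍ/ at 1 leftward: word edge.
From /ḍ/ at 12 rightward: 13 /s/ transparent; word edge.
From /ḍ/ at 12 leftward: 11 /a/ → [+RTR]; bound reached.
Targets with no active source: positions 4 6 7 stay [-emphatic].

1 2 11 12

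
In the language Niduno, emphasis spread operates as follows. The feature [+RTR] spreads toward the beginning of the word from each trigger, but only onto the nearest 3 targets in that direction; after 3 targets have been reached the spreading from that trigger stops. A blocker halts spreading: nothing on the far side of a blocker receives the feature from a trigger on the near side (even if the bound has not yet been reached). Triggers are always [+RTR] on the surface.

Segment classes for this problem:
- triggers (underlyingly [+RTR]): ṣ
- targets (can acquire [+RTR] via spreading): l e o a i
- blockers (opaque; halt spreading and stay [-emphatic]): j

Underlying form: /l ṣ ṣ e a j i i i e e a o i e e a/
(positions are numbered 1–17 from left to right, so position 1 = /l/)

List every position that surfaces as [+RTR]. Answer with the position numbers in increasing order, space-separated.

1 2 3

From /ṣ/ at 2 leftward: 1 /l/ → [+RTR]; word edge.
From /ṣ/ at 3 leftward: 2 /ṣ/ is itself a trigger — this domain ends here.
Targets with no active source: positions 4 5 7 8 9 10 11 12 13 14 15 16 17 stay [-emphatic].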